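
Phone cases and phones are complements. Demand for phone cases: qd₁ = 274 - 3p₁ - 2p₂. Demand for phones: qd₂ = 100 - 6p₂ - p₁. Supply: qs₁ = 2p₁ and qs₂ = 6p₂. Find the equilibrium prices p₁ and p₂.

Market 1: 274 - 3p₁ - 2p₂ = 2p₁ → 5p₁ + 2p₂ = 274.
Market 2: 12p₂ + p₁ = 100.
Eliminating p₂: 12×(1) − 2×(2) gives 58p₁ = 3088, so p₁ = 1544/29.
Back-substitute into (2): p₂ = (100 − 1×1544/29) / 12 = 113/29.

p₁ = 1544/29, p₂ = 113/29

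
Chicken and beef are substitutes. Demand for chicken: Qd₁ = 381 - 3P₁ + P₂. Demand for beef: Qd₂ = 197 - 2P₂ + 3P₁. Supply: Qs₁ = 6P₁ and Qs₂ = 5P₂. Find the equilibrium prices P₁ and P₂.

P₁ = 716/15, P₂ = 48.6

Market 1: 381 - 3P₁ + P₂ = 6P₁ → 9P₁ - P₂ = 381.
Market 2: 7P₂ - 3P₁ = 197.
Eliminating P₂: 7×(1) + 1×(2) gives 60P₁ = 2864, so P₁ = 716/15.
Back-substitute into (2): P₂ = (197 + 3×716/15) / 7 = 48.6.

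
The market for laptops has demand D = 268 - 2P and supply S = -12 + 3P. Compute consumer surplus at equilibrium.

Equilibrium: 268 - 2P = -12 + 3P gives P* = 56, Q* = 156.
Demand choke price (D = 0): P = 134.
CS = ½(134 − 56)(156) = 6084.

Consumer surplus = 6084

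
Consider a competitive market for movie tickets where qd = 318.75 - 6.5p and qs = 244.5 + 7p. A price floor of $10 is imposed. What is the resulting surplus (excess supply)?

Surplus = 60.75

Equilibrium price would be p* = 5.5, so the floor at 10 binds.
At p = 10: qd = 253.75, qs = 314.5.
Surplus = 314.5 − 253.75 = 60.75.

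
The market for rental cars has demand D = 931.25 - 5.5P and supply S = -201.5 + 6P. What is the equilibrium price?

Set D = S: 931.25 - 5.5P = -201.5 + 6P.
1132.75 = 11.5P, so P* = 98.5.
Q* = 931.25 − 5.5(98.5) = 389.5.

P* = 98.5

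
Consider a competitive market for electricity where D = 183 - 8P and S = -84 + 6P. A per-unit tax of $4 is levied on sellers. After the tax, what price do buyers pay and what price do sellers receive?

Buyers pay 291/14, sellers receive 235/14

Pre-tax equilibrium: P* = 267/14, Q* = 213/7.
Tax on sellers shifts supply to S = -84 + 6(P − 4) = -108 + 6P.
183 - 8P = -108 + 6P gives buyer price Pb = 291/14; sellers receive Ps = 291/14 − 4 = 235/14.
New quantity: Q = 183 − 8(291/14) = 117/7.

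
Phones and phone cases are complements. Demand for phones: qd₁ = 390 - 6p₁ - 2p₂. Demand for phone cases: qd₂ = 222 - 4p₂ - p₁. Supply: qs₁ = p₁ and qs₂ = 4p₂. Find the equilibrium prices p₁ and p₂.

Market 1: 390 - 6p₁ - 2p₂ = p₁ → 7p₁ + 2p₂ = 390.
Market 2: 8p₂ + p₁ = 222.
Eliminating p₂: 8×(1) − 2×(2) gives 54p₁ = 2676, so p₁ = 446/9.
Back-substitute into (2): p₂ = (222 − 1×446/9) / 8 = 194/9.

p₁ = 446/9, p₂ = 194/9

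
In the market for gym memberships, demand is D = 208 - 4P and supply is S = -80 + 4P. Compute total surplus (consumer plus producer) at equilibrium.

Equilibrium: 208 - 4P = -80 + 4P gives P* = 36, Q* = 64.
Demand choke price: P = 52; supply starts at P = 20.
CS = ½(52 − 36)(64) = 512; PS = ½(36 − 20)(64) = 512.

Total surplus = 1024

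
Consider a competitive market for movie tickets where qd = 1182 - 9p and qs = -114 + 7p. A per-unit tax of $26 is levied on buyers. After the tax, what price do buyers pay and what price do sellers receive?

Buyers pay $92.375, sellers receive $66.375

Pre-tax equilibrium: p* = 81, q* = 453.
Tax on buyers shifts demand to qd = 1182 − 9(p + 26) = 948 - 9p.
948 - 9p = -114 + 7p gives seller price ps = 66.375; buyers pay pb = 66.375 + 26 = 92.375.
New quantity: q = 1182 − 9(92.375) = 350.625.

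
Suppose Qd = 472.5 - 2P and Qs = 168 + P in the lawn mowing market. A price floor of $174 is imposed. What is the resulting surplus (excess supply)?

Equilibrium price would be P* = 101.5, so the floor at 174 binds.
At P = 174: Qd = 124.5, Qs = 342.
Surplus = 342 − 124.5 = 217.5.

Surplus = 217.5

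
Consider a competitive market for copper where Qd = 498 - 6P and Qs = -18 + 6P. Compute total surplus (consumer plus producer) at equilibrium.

Total surplus = 9600

Equilibrium: 498 - 6P = -18 + 6P gives P* = 43, Q* = 240.
Demand choke price: P = 83; supply starts at P = 3.
CS = ½(83 − 43)(240) = 4800; PS = ½(43 − 3)(240) = 4800.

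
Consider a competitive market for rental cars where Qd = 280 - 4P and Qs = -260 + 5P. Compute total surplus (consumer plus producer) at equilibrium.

Total surplus = 360

Equilibrium: 280 - 4P = -260 + 5P gives P* = 60, Q* = 40.
Demand choke price: P = 70; supply starts at P = 52.
CS = ½(70 − 60)(40) = 200; PS = ½(60 − 52)(40) = 160.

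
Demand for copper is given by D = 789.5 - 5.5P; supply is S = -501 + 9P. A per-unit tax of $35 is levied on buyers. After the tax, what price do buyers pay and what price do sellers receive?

Buyers pay 3211/29, sellers receive 2196/29

Pre-tax equilibrium: P* = 89, Q* = 300.
Tax on buyers shifts demand to D = 789.5 − 5.5(P + 35) = 597 - 5.5P.
597 - 5.5P = -501 + 9P gives seller price Ps = 2196/29; buyers pay Pb = 2196/29 + 35 = 3211/29.
New quantity: Q = 789.5 − 5.5(3211/29) = 5235/29.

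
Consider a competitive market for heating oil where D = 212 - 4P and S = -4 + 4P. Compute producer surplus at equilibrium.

Producer surplus = 1352

Equilibrium: 212 - 4P = -4 + 4P gives P* = 27, Q* = 104.
Supply starts at P = 1 (where S = 0).
PS = ½(27 − 1)(104) = 1352.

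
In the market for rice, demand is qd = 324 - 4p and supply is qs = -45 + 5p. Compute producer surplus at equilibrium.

Producer surplus = 2560

Equilibrium: 324 - 4p = -45 + 5p gives p* = 41, q* = 160.
Supply starts at p = 9 (where qs = 0).
PS = ½(41 − 9)(160) = 2560.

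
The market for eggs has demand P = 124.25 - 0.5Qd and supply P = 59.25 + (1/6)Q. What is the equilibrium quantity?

Set the two price expressions equal: 124.25 - 0.5Q = 59.25 + (1/6)Q.
65 = (2/3)Q, so Q* = 97.5.
P* = 124.25 − (0.5)(97.5) = 75.5.

Q* = 97.5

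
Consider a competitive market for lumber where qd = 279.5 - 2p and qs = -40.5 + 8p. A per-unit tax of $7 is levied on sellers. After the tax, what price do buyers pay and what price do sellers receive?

Pre-tax equilibrium: p* = 32, q* = 215.5.
Tax on sellers shifts supply to qs = -40.5 + 8(p − 7) = -96.5 + 8p.
279.5 - 2p = -96.5 + 8p gives buyer price pb = 37.6; sellers receive ps = 37.6 − 7 = 30.6.
New quantity: q = 279.5 − 2(37.6) = 204.3.

Buyers pay $37.6, sellers receive $30.6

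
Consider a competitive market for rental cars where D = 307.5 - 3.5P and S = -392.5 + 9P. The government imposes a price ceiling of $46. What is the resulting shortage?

Shortage = 125

Equilibrium price would be P* = 56, so the ceiling at 46 binds.
At P = 46: D = 307.5 − 3.5(46) = 146.5, S = -392.5 + 9(46) = 21.5.
Shortage = 146.5 − 21.5 = 125.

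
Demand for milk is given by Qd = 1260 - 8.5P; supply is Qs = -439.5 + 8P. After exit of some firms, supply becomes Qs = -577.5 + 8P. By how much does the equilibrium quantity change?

ΔQ = -782/11

Original equilibrium: P* = 103, Q* = 384.5.
New equilibrium: 1260 - 8.5P = -577.5 + 8P, so 1837.5 = 16.5P and P' = 1225/11; Q' = 1260 − 8.5(1225/11) = 6895/22.
Change in quantity: 6895/22 − 384.5 = -782/11.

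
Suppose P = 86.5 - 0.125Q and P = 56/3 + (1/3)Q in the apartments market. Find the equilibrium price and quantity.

P* = 68, Q* = 148

Set the two price expressions equal: 86.5 - 0.125Q = 56/3 + (1/3)Q.
407/6 = (11/24)Q, so Q* = 148.
P* = 86.5 − (0.125)(148) = 68.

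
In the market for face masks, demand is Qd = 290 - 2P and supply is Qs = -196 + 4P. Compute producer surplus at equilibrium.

Producer surplus = 2048

Equilibrium: 290 - 2P = -196 + 4P gives P* = 81, Q* = 128.
Supply starts at P = 49 (where Qs = 0).
PS = ½(81 − 49)(128) = 2048.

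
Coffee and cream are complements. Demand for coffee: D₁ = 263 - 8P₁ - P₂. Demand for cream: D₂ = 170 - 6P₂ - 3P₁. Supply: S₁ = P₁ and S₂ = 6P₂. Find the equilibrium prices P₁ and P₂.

Market 1: 263 - 8P₁ - P₂ = P₁ → 9P₁ + P₂ = 263.
Market 2: 12P₂ + 3P₁ = 170.
Eliminating P₂: 12×(1) − 1×(2) gives 105P₁ = 2986, so P₁ = 2986/105.
Back-substitute into (2): P₂ = (170 − 3×2986/105) / 12 = 247/35.

P₁ = 2986/105, P₂ = 247/35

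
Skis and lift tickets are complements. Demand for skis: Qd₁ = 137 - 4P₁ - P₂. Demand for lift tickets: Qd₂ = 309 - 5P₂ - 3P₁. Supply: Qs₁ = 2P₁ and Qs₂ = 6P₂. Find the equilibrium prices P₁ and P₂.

P₁ = 1198/63, P₂ = 481/21

Market 1: 137 - 4P₁ - P₂ = 2P₁ → 6P₁ + P₂ = 137.
Market 2: 11P₂ + 3P₁ = 309.
Eliminating P₂: 11×(1) − 1×(2) gives 63P₁ = 1198, so P₁ = 1198/63.
Back-substitute into (2): P₂ = (309 − 3×1198/63) / 11 = 481/21.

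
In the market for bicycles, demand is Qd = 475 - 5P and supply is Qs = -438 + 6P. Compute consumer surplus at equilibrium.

Consumer surplus = 360

Equilibrium: 475 - 5P = -438 + 6P gives P* = 83, Q* = 60.
Demand choke price (Qd = 0): P = 95.
CS = ½(95 − 83)(60) = 360.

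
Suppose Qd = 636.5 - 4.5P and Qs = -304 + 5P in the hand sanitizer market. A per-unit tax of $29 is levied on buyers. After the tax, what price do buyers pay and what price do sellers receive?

Buyers pay 2171/19, sellers receive 1620/19

Pre-tax equilibrium: P* = 99, Q* = 191.
Tax on buyers shifts demand to Qd = 636.5 − 4.5(P + 29) = 506 - 4.5P.
506 - 4.5P = -304 + 5P gives seller price Ps = 1620/19; buyers pay Pb = 1620/19 + 29 = 2171/19.
New quantity: Q = 636.5 − 4.5(2171/19) = 2324/19.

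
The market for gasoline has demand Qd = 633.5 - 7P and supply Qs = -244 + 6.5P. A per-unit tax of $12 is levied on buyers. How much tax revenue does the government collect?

Pre-tax equilibrium: P* = 65, Q* = 178.5.
Tax on buyers shifts demand to Qd = 633.5 − 7(P + 12) = 549.5 - 7P.
549.5 - 7P = -244 + 6.5P gives seller price Ps = 529/9; buyers pay Pb = 529/9 + 12 = 637/9.
New quantity: Q = 633.5 − 7(637/9) = 2485/18.
Revenue = 12 × 2485/18 = 4970/3.

Tax revenue = 4970/3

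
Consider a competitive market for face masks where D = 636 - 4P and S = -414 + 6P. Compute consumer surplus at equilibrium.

Equilibrium: 636 - 4P = -414 + 6P gives P* = 105, Q* = 216.
Demand choke price (D = 0): P = 159.
CS = ½(159 − 105)(216) = 5832.

Consumer surplus = 5832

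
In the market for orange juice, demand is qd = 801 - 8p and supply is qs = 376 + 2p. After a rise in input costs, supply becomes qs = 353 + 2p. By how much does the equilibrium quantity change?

Δq = -18.4

Original equilibrium: p* = 42.5, q* = 461.
New equilibrium: 801 - 8p = 353 + 2p, so 448 = 10p and p' = 44.8; q' = 801 − 8(44.8) = 442.6.
Change in quantity: 442.6 − 461 = -18.4.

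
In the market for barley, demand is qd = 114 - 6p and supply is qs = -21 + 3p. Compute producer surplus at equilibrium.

Producer surplus = 96

Equilibrium: 114 - 6p = -21 + 3p gives p* = 15, q* = 24.
Supply starts at p = 7 (where qs = 0).
PS = ½(15 − 7)(24) = 96.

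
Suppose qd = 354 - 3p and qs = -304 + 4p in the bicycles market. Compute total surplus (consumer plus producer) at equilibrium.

Equilibrium: 354 - 3p = -304 + 4p gives p* = 94, q* = 72.
Demand choke price: p = 118; supply starts at p = 76.
CS = ½(118 − 94)(72) = 864; PS = ½(94 − 76)(72) = 648.

Total surplus = 1512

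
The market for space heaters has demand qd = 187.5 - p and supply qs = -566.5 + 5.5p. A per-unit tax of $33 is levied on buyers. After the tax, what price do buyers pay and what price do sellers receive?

Pre-tax equilibrium: p* = 116, q* = 71.5.
Tax on buyers shifts demand to qd = 187.5 − 1(p + 33) = 154.5 - p.
154.5 - p = -566.5 + 5.5p gives seller price ps = 1442/13; buyers pay pb = 1442/13 + 33 = 1871/13.
New quantity: q = 187.5 − 1(1871/13) = 1133/26.

Buyers pay 1871/13, sellers receive 1442/13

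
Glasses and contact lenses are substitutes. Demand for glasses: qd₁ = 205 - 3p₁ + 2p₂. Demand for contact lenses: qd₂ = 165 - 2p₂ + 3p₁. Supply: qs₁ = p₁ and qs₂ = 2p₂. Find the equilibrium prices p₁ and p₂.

p₁ = 115, p₂ = 127.5

Market 1: 205 - 3p₁ + 2p₂ = p₁ → 4p₁ - 2p₂ = 205.
Market 2: 4p₂ - 3p₁ = 165.
Eliminating p₂: 4×(1) + 2×(2) gives 10p₁ = 1150, so p₁ = 115.
Back-substitute into (2): p₂ = (165 + 3×115) / 4 = 127.5.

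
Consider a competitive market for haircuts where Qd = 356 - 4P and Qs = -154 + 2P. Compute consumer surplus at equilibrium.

Consumer surplus = 32

Equilibrium: 356 - 4P = -154 + 2P gives P* = 85, Q* = 16.
Demand choke price (Qd = 0): P = 89.
CS = ½(89 − 85)(16) = 32.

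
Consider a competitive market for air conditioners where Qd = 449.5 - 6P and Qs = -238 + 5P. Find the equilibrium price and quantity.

P* = 62.5, Q* = 74.5

Set Qd = Qs: 449.5 - 6P = -238 + 5P.
687.5 = 11P, so P* = 62.5.
Q* = 449.5 − 6(62.5) = 74.5.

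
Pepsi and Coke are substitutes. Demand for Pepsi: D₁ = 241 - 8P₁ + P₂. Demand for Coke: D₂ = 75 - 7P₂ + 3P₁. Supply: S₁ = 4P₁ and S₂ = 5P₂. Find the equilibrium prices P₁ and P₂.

Market 1: 241 - 8P₁ + P₂ = 4P₁ → 12P₁ - P₂ = 241.
Market 2: 12P₂ - 3P₁ = 75.
Eliminating P₂: 12×(1) + 1×(2) gives 141P₁ = 2967, so P₁ = 989/47.
Back-substitute into (2): P₂ = (75 + 3×989/47) / 12 = 541/47.

P₁ = 989/47, P₂ = 541/47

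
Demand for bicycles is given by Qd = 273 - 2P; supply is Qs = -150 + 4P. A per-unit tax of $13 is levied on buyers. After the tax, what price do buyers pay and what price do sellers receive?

Pre-tax equilibrium: P* = 70.5, Q* = 132.
Tax on buyers shifts demand to Qd = 273 − 2(P + 13) = 247 - 2P.
247 - 2P = -150 + 4P gives seller price Ps = 397/6; buyers pay Pb = 397/6 + 13 = 475/6.
New quantity: Q = 273 − 2(475/6) = 344/3.

Buyers pay 475/6, sellers receive 397/6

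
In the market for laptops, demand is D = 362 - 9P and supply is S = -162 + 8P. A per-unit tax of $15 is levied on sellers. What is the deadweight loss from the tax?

Pre-tax equilibrium: P* = 524/17, Q* = 1438/17.
Tax on sellers shifts supply to S = -162 + 8(P − 15) = -282 + 8P.
362 - 9P = -282 + 8P gives buyer price Pb = 644/17; sellers receive Ps = 644/17 − 15 = 389/17.
New quantity: Q = 362 − 9(644/17) = 358/17.
DWL = ½ × 15 × (1438/17 − 358/17) = 8100/17.

Deadweight loss = 8100/17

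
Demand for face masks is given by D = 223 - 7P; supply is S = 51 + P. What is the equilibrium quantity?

Set D = S: 223 - 7P = 51 + P.
172 = 8P, so P* = 21.5.
Q* = 223 − 7(21.5) = 72.5.

Q* = 72.5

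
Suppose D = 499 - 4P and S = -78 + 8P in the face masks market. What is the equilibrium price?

Set D = S: 499 - 4P = -78 + 8P.
577 = 12P, so P* = 577/12.
Q* = 499 − 4(577/12) = 920/3.

P* = 577/12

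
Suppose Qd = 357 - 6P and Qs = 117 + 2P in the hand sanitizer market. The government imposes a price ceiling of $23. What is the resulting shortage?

Equilibrium price would be P* = 30, so the ceiling at 23 binds.
At P = 23: Qd = 357 − 6(23) = 219, Qs = 117 + 2(23) = 163.
Shortage = 219 − 163 = 56.

Shortage = 56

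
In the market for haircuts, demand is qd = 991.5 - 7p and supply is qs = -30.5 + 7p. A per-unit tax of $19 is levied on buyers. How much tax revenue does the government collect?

Pre-tax equilibrium: p* = 73, q* = 480.5.
Tax on buyers shifts demand to qd = 991.5 − 7(p + 19) = 858.5 - 7p.
858.5 - 7p = -30.5 + 7p gives seller price ps = 63.5; buyers pay pb = 63.5 + 19 = 82.5.
New quantity: q = 991.5 − 7(82.5) = 414.
Revenue = 19 × 414 = 7866.

Tax revenue = 7866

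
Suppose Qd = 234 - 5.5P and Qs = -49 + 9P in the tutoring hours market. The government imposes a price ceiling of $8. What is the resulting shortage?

Shortage = 167

Equilibrium price would be P* = 566/29, so the ceiling at 8 binds.
At P = 8: Qd = 234 − 5.5(8) = 190, Qs = -49 + 9(8) = 23.
Shortage = 190 − 23 = 167.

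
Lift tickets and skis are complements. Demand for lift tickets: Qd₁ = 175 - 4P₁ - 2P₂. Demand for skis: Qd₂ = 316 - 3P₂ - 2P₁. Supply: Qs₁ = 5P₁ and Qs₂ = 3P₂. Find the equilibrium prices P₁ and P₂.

Market 1: 175 - 4P₁ - 2P₂ = 5P₁ → 9P₁ + 2P₂ = 175.
Market 2: 6P₂ + 2P₁ = 316.
Eliminating P₂: 6×(1) − 2×(2) gives 50P₁ = 418, so P₁ = 8.36.
Back-substitute into (2): P₂ = (316 − 2×8.36) / 6 = 49.88.

P₁ = 8.36, P₂ = 49.88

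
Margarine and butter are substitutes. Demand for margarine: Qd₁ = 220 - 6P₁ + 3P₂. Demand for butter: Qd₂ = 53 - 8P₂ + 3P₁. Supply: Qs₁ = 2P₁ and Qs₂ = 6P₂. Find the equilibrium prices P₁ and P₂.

P₁ = 3239/103, P₂ = 1084/103

Market 1: 220 - 6P₁ + 3P₂ = 2P₁ → 8P₁ - 3P₂ = 220.
Market 2: 14P₂ - 3P₁ = 53.
Eliminating P₂: 14×(1) + 3×(2) gives 103P₁ = 3239, so P₁ = 3239/103.
Back-substitute into (2): P₂ = (53 + 3×3239/103) / 14 = 1084/103.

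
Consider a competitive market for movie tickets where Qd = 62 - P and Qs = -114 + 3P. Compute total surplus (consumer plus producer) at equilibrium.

Total surplus = 216

Equilibrium: 62 - P = -114 + 3P gives P* = 44, Q* = 18.
Demand choke price: P = 62; supply starts at P = 38.
CS = ½(62 − 44)(18) = 162; PS = ½(44 − 38)(18) = 54.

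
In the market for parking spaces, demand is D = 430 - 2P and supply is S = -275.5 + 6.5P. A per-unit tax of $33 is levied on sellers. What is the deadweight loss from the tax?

Pre-tax equilibrium: P* = 83, Q* = 264.
Tax on sellers shifts supply to S = -275.5 + 6.5(P − 33) = -490 + 6.5P.
430 - 2P = -490 + 6.5P gives buyer price Pb = 1840/17; sellers receive Ps = 1840/17 − 33 = 1279/17.
New quantity: Q = 430 − 2(1840/17) = 3630/17.
DWL = ½ × 33 × (264 − 3630/17) = 14157/17.

Deadweight loss = 14157/17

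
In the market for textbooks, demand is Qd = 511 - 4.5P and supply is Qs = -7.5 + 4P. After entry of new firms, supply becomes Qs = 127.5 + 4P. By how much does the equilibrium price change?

Original equilibrium: P* = 61, Q* = 236.5.
New equilibrium: 511 - 4.5P = 127.5 + 4P, so 383.5 = 8.5P and P' = 767/17; Q' = 511 − 4.5(767/17) = 10471/34.
Change in price: 767/17 − 61 = -270/17.

ΔP = -270/17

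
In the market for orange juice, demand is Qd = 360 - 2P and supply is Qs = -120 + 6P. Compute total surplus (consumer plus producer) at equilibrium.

Equilibrium: 360 - 2P = -120 + 6P gives P* = 60, Q* = 240.
Demand choke price: P = 180; supply starts at P = 20.
CS = ½(180 − 60)(240) = 14400; PS = ½(60 − 20)(240) = 4800.

Total surplus = 19200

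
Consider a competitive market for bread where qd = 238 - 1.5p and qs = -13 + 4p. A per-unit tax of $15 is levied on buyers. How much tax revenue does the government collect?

Pre-tax equilibrium: p* = 502/11, q* = 1865/11.
Tax on buyers shifts demand to qd = 238 − 1.5(p + 15) = 215.5 - 1.5p.
215.5 - 1.5p = -13 + 4p gives seller price ps = 457/11; buyers pay pb = 457/11 + 15 = 622/11.
New quantity: q = 238 − 1.5(622/11) = 1685/11.
Revenue = 15 × 1685/11 = 25275/11.

Tax revenue = 25275/11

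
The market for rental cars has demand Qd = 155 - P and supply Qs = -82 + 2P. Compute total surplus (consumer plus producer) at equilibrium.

Total surplus = 4332

Equilibrium: 155 - P = -82 + 2P gives P* = 79, Q* = 76.
Demand choke price: P = 155; supply starts at P = 41.
CS = ½(155 − 79)(76) = 2888; PS = ½(79 − 41)(76) = 1444.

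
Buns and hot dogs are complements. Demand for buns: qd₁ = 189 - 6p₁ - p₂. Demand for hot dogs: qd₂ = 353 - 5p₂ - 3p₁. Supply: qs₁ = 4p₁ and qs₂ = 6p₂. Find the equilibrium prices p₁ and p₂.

p₁ = 1726/107, p₂ = 2963/107

Market 1: 189 - 6p₁ - p₂ = 4p₁ → 10p₁ + p₂ = 189.
Market 2: 11p₂ + 3p₁ = 353.
Eliminating p₂: 11×(1) − 1×(2) gives 107p₁ = 1726, so p₁ = 1726/107.
Back-substitute into (2): p₂ = (353 − 3×1726/107) / 11 = 2963/107.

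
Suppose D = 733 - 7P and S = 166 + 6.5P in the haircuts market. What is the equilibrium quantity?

Set D = S: 733 - 7P = 166 + 6.5P.
567 = 13.5P, so P* = 42.
Q* = 733 − 7(42) = 439.

Q* = 439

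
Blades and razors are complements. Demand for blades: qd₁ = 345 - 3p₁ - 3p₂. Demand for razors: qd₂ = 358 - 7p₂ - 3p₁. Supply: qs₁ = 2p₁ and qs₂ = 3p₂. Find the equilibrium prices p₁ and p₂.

Market 1: 345 - 3p₁ - 3p₂ = 2p₁ → 5p₁ + 3p₂ = 345.
Market 2: 10p₂ + 3p₁ = 358.
Eliminating p₂: 10×(1) − 3×(2) gives 41p₁ = 2376, so p₁ = 2376/41.
Back-substitute into (2): p₂ = (358 − 3×2376/41) / 10 = 755/41.

p₁ = 2376/41, p₂ = 755/41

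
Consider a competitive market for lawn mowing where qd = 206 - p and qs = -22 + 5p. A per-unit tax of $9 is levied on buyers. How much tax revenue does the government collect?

Tax revenue = 1444.5

Pre-tax equilibrium: p* = 38, q* = 168.
Tax on buyers shifts demand to qd = 206 − 1(p + 9) = 197 - p.
197 - p = -22 + 5p gives seller price ps = 36.5; buyers pay pb = 36.5 + 9 = 45.5.
New quantity: q = 206 − 1(45.5) = 160.5.
Revenue = 9 × 160.5 = 1444.5.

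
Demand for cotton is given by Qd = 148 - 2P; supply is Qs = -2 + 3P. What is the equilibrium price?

Set Qd = Qs: 148 - 2P = -2 + 3P.
150 = 5P, so P* = 30.
Q* = 148 − 2(30) = 88.

P* = 30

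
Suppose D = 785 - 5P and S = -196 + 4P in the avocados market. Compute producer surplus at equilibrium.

Producer surplus = 7200

Equilibrium: 785 - 5P = -196 + 4P gives P* = 109, Q* = 240.
Supply starts at P = 49 (where S = 0).
PS = ½(109 − 49)(240) = 7200.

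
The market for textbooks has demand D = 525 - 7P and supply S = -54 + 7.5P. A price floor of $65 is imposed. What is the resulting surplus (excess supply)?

Equilibrium price would be P* = 1158/29, so the floor at 65 binds.
At P = 65: D = 70, S = 433.5.
Surplus = 433.5 − 70 = 363.5.

Surplus = 363.5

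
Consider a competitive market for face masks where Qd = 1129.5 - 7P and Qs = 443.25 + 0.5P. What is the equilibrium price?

Set Qd = Qs: 1129.5 - 7P = 443.25 + 0.5P.
686.25 = 7.5P, so P* = 91.5.
Q* = 1129.5 − 7(91.5) = 489.

P* = 91.5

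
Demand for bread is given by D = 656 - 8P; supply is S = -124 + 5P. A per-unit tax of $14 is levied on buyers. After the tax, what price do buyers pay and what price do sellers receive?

Pre-tax equilibrium: P* = 60, Q* = 176.
Tax on buyers shifts demand to D = 656 − 8(P + 14) = 544 - 8P.
544 - 8P = -124 + 5P gives seller price Ps = 668/13; buyers pay Pb = 668/13 + 14 = 850/13.
New quantity: Q = 656 − 8(850/13) = 1728/13.

Buyers pay 850/13, sellers receive 668/13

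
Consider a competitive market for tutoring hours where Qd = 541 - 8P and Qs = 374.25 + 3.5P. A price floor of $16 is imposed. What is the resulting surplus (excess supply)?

Equilibrium price would be P* = 14.5, so the floor at 16 binds.
At P = 16: Qd = 413, Qs = 430.25.
Surplus = 430.25 − 413 = 17.25.

Surplus = 17.25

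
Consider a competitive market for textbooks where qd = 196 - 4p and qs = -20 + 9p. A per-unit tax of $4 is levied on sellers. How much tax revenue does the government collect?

Pre-tax equilibrium: p* = 216/13, q* = 1684/13.
Tax on sellers shifts supply to qs = -20 + 9(p − 4) = -56 + 9p.
196 - 4p = -56 + 9p gives buyer price pb = 252/13; sellers receive ps = 252/13 − 4 = 200/13.
New quantity: q = 196 − 4(252/13) = 1540/13.
Revenue = 4 × 1540/13 = 6160/13.

Tax revenue = 6160/13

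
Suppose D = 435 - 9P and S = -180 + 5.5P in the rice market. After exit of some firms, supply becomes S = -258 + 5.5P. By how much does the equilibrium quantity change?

ΔQ = -1404/29

Original equilibrium: P* = 1230/29, Q* = 1545/29.
New equilibrium: 435 - 9P = -258 + 5.5P, so 693 = 14.5P and P' = 1386/29; Q' = 435 − 9(1386/29) = 141/29.
Change in quantity: 141/29 − 1545/29 = -1404/29.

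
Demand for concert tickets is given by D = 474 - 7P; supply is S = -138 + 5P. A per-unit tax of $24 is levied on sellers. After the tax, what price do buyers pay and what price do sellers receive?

Pre-tax equilibrium: P* = 51, Q* = 117.
Tax on sellers shifts supply to S = -138 + 5(P − 24) = -258 + 5P.
474 - 7P = -258 + 5P gives buyer price Pb = 61; sellers receive Ps = 61 − 24 = 37.
New quantity: Q = 474 − 7(61) = 47.

Buyers pay $61, sellers receive $37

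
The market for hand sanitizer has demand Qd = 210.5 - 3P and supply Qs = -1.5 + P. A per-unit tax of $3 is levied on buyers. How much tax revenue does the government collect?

Pre-tax equilibrium: P* = 53, Q* = 51.5.
Tax on buyers shifts demand to Qd = 210.5 − 3(P + 3) = 201.5 - 3P.
201.5 - 3P = -1.5 + P gives seller price Ps = 50.75; buyers pay Pb = 50.75 + 3 = 53.75.
New quantity: Q = 210.5 − 3(53.75) = 49.25.
Revenue = 3 × 49.25 = 147.75.

Tax revenue = 147.75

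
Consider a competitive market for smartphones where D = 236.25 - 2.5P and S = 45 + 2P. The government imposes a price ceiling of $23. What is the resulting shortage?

Equilibrium price would be P* = 42.5, so the ceiling at 23 binds.
At P = 23: D = 236.25 − 2.5(23) = 178.75, S = 45 + 2(23) = 91.
Shortage = 178.75 − 91 = 87.75.

Shortage = 87.75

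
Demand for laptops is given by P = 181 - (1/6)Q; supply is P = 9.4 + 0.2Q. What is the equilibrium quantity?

Q* = 468

Set the two price expressions equal: 181 - (1/6)Q = 9.4 + 0.2Q.
171.6 = (11/30)Q, so Q* = 468.
P* = 181 − (1/6)(468) = 103.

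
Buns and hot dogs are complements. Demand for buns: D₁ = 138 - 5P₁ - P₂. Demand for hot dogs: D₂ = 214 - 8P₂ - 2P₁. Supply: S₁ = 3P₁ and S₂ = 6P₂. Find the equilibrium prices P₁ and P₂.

P₁ = 859/55, P₂ = 718/55

Market 1: 138 - 5P₁ - P₂ = 3P₁ → 8P₁ + P₂ = 138.
Market 2: 14P₂ + 2P₁ = 214.
Eliminating P₂: 14×(1) − 1×(2) gives 110P₁ = 1718, so P₁ = 859/55.
Back-substitute into (2): P₂ = (214 − 2×859/55) / 14 = 718/55.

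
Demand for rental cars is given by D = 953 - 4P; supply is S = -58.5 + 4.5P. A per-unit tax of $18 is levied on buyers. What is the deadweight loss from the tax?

Deadweight loss = 5832/17

Pre-tax equilibrium: P* = 119, Q* = 477.
Tax on buyers shifts demand to D = 953 − 4(P + 18) = 881 - 4P.
881 - 4P = -58.5 + 4.5P gives seller price Ps = 1879/17; buyers pay Pb = 1879/17 + 18 = 2185/17.
New quantity: Q = 953 − 4(2185/17) = 7461/17.
DWL = ½ × 18 × (477 − 7461/17) = 5832/17.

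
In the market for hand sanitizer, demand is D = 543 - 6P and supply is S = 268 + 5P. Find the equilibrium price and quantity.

Set D = S: 543 - 6P = 268 + 5P.
275 = 11P, so P* = 25.
Q* = 543 − 6(25) = 393.

P* = 25, Q* = 393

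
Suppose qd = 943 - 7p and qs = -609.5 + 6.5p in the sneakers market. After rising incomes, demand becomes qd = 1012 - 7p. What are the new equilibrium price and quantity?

p' = 1081/9, q' = 1541/9

Original equilibrium: p* = 115, q* = 138.
New equilibrium: 1012 - 7p = -609.5 + 6.5p, so 1621.5 = 13.5p and p' = 1081/9; q' = 1012 − 7(1081/9) = 1541/9.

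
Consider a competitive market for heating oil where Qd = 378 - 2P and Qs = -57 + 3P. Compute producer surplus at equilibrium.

Equilibrium: 378 - 2P = -57 + 3P gives P* = 87, Q* = 204.
Supply starts at P = 19 (where Qs = 0).
PS = ½(87 − 19)(204) = 6936.

Producer surplus = 6936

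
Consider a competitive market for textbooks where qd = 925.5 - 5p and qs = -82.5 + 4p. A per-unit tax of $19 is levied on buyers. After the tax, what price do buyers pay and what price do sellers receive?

Pre-tax equilibrium: p* = 112, q* = 365.5.
Tax on buyers shifts demand to qd = 925.5 − 5(p + 19) = 830.5 - 5p.
830.5 - 5p = -82.5 + 4p gives seller price ps = 913/9; buyers pay pb = 913/9 + 19 = 1084/9.
New quantity: q = 925.5 − 5(1084/9) = 5819/18.

Buyers pay 1084/9, sellers receive 913/9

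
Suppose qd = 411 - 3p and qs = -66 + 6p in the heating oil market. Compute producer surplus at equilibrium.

Equilibrium: 411 - 3p = -66 + 6p gives p* = 53, q* = 252.
Supply starts at p = 11 (where qs = 0).
PS = ½(53 − 11)(252) = 5292.

Producer surplus = 5292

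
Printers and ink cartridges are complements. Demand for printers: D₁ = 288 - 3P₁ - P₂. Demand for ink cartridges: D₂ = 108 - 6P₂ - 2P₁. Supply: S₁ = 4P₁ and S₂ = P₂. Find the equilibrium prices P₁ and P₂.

P₁ = 1908/47, P₂ = 180/47

Market 1: 288 - 3P₁ - P₂ = 4P₁ → 7P₁ + P₂ = 288.
Market 2: 7P₂ + 2P₁ = 108.
Eliminating P₂: 7×(1) − 1×(2) gives 47P₁ = 1908, so P₁ = 1908/47.
Back-substitute into (2): P₂ = (108 − 2×1908/47) / 7 = 180/47.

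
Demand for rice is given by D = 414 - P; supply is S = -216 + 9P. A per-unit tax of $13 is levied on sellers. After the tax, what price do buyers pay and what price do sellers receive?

Buyers pay $74.7, sellers receive $61.7

Pre-tax equilibrium: P* = 63, Q* = 351.
Tax on sellers shifts supply to S = -216 + 9(P − 13) = -333 + 9P.
414 - P = -333 + 9P gives buyer price Pb = 74.7; sellers receive Ps = 74.7 − 13 = 61.7.
New quantity: Q = 414 − 1(74.7) = 339.3.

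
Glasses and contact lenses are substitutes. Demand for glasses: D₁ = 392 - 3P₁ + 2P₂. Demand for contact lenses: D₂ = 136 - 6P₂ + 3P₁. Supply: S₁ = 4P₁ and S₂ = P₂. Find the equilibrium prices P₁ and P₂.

P₁ = 3016/43, P₂ = 2128/43

Market 1: 392 - 3P₁ + 2P₂ = 4P₁ → 7P₁ - 2P₂ = 392.
Market 2: 7P₂ - 3P₁ = 136.
Eliminating P₂: 7×(1) + 2×(2) gives 43P₁ = 3016, so P₁ = 3016/43.
Back-substitute into (2): P₂ = (136 + 3×3016/43) / 7 = 2128/43.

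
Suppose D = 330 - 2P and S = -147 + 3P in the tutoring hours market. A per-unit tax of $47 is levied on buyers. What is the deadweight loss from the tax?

Pre-tax equilibrium: P* = 95.4, Q* = 139.2.
Tax on buyers shifts demand to D = 330 − 2(P + 47) = 236 - 2P.
236 - 2P = -147 + 3P gives seller price Ps = 76.6; buyers pay Pb = 76.6 + 47 = 123.6.
New quantity: Q = 330 − 2(123.6) = 82.8.
DWL = ½ × 47 × (139.2 − 82.8) = 1325.4.

Deadweight loss = 1325.4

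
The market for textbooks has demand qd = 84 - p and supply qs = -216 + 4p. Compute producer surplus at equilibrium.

Producer surplus = 72

Equilibrium: 84 - p = -216 + 4p gives p* = 60, q* = 24.
Supply starts at p = 54 (where qs = 0).
PS = ½(60 − 54)(24) = 72.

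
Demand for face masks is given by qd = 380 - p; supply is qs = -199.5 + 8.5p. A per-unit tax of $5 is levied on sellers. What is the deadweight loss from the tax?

Pre-tax equilibrium: p* = 61, q* = 319.
Tax on sellers shifts supply to qs = -199.5 + 8.5(p − 5) = -242 + 8.5p.
380 - p = -242 + 8.5p gives buyer price pb = 1244/19; sellers receive ps = 1244/19 − 5 = 1149/19.
New quantity: q = 380 − 1(1244/19) = 5976/19.
DWL = ½ × 5 × (319 − 5976/19) = 425/38.

Deadweight loss = 425/38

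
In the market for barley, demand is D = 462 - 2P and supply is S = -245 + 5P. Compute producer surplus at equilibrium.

Producer surplus = 6760

Equilibrium: 462 - 2P = -245 + 5P gives P* = 101, Q* = 260.
Supply starts at P = 49 (where S = 0).
PS = ½(101 − 49)(260) = 6760.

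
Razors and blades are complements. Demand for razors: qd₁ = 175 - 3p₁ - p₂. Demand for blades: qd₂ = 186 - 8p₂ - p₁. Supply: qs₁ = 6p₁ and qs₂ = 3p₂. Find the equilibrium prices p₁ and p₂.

Market 1: 175 - 3p₁ - p₂ = 6p₁ → 9p₁ + p₂ = 175.
Market 2: 11p₂ + p₁ = 186.
Eliminating p₂: 11×(1) − 1×(2) gives 98p₁ = 1739, so p₁ = 1739/98.
Back-substitute into (2): p₂ = (186 − 1×1739/98) / 11 = 1499/98.

p₁ = 1739/98, p₂ = 1499/98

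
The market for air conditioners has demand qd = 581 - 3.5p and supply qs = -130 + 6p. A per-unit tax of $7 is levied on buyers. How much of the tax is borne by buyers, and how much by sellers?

Buyers bear 84/19, sellers bear 49/19

Pre-tax equilibrium: p* = 1422/19, q* = 6062/19.
Tax on buyers shifts demand to qd = 581 − 3.5(p + 7) = 556.5 - 3.5p.
556.5 - 3.5p = -130 + 6p gives seller price ps = 1373/19; buyers pay pb = 1373/19 + 7 = 1506/19.
New quantity: q = 581 − 3.5(1506/19) = 5768/19.
Buyer burden = 1506/19 − 1422/19 = 84/19; seller burden = 1422/19 − 1373/19 = 49/19.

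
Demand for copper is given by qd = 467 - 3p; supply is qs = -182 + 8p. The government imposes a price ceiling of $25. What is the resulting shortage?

Shortage = 374

Equilibrium price would be p* = 59, so the ceiling at 25 binds.
At p = 25: qd = 467 − 3(25) = 392, qs = -182 + 8(25) = 18.
Shortage = 392 − 18 = 374.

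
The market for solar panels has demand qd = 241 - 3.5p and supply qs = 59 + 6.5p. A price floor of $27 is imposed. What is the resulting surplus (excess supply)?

Equilibrium price would be p* = 18.2, so the floor at 27 binds.
At p = 27: qd = 146.5, qs = 234.5.
Surplus = 234.5 − 146.5 = 88.

Surplus = 88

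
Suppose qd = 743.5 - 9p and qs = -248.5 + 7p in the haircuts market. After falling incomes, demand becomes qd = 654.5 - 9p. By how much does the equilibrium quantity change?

Δq = -38.9375

Original equilibrium: p* = 62, q* = 185.5.
New equilibrium: 654.5 - 9p = -248.5 + 7p, so 903 = 16p and p' = 56.4375; q' = 654.5 − 9(56.4375) = 146.5625.
Change in quantity: 146.5625 − 185.5 = -38.9375.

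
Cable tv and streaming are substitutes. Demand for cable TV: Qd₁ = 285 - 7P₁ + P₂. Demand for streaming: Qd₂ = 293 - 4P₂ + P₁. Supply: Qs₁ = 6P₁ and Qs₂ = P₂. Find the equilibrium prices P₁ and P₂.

Market 1: 285 - 7P₁ + P₂ = 6P₁ → 13P₁ - P₂ = 285.
Market 2: 5P₂ - P₁ = 293.
Eliminating P₂: 5×(1) + 1×(2) gives 64P₁ = 1718, so P₁ = 26.84375.
Back-substitute into (2): P₂ = (293 + 1×26.84375) / 5 = 63.96875.

P₁ = 26.84375, P₂ = 63.96875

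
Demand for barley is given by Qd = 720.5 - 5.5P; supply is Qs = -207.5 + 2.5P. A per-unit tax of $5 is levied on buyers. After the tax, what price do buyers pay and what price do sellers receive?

Pre-tax equilibrium: P* = 116, Q* = 82.5.
Tax on buyers shifts demand to Qd = 720.5 − 5.5(P + 5) = 693 - 5.5P.
693 - 5.5P = -207.5 + 2.5P gives seller price Ps = 112.5625; buyers pay Pb = 112.5625 + 5 = 117.5625.
New quantity: Q = 720.5 − 5.5(117.5625) = 73.90625.

Buyers pay $117.5625, sellers receive $112.5625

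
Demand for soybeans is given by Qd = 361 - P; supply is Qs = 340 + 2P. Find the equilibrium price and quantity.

P* = 7, Q* = 354

Set Qd = Qs: 361 - P = 340 + 2P.
21 = 3P, so P* = 7.
Q* = 361 − 1(7) = 354.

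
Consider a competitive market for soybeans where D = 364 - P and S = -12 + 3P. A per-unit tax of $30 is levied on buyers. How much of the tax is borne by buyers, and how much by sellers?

Buyers bear $22.5, sellers bear $7.5

Pre-tax equilibrium: P* = 94, Q* = 270.
Tax on buyers shifts demand to D = 364 − 1(P + 30) = 334 - P.
334 - P = -12 + 3P gives seller price Ps = 86.5; buyers pay Pb = 86.5 + 30 = 116.5.
New quantity: Q = 364 − 1(116.5) = 247.5.
Buyer burden = 116.5 − 94 = 22.5; seller burden = 94 − 86.5 = 7.5.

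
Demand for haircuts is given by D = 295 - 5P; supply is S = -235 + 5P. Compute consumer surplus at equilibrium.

Equilibrium: 295 - 5P = -235 + 5P gives P* = 53, Q* = 30.
Demand choke price (D = 0): P = 59.
CS = ½(59 − 53)(30) = 90.

Consumer surplus = 90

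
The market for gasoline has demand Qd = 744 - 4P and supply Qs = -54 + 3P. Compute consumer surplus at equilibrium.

Equilibrium: 744 - 4P = -54 + 3P gives P* = 114, Q* = 288.
Demand choke price (Qd = 0): P = 186.
CS = ½(186 − 114)(288) = 10368.

Consumer surplus = 10368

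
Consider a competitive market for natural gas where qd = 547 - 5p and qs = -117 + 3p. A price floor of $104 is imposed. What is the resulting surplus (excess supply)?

Equilibrium price would be p* = 83, so the floor at 104 binds.
At p = 104: qd = 27, qs = 195.
Surplus = 195 − 27 = 168.

Surplus = 168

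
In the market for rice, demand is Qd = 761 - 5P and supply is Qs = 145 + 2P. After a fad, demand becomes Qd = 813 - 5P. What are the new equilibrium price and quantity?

Original equilibrium: P* = 88, Q* = 321.
New equilibrium: 813 - 5P = 145 + 2P, so 668 = 7P and P' = 668/7; Q' = 813 − 5(668/7) = 2351/7.

P' = 668/7, Q' = 2351/7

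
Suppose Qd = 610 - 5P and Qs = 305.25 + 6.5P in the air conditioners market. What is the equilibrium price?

P* = 26.5

Set Qd = Qs: 610 - 5P = 305.25 + 6.5P.
304.75 = 11.5P, so P* = 26.5.
Q* = 610 − 5(26.5) = 477.5.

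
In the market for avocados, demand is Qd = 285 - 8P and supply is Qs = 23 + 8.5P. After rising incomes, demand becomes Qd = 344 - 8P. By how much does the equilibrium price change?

Original equilibrium: P* = 524/33, Q* = 5213/33.
New equilibrium: 344 - 8P = 23 + 8.5P, so 321 = 16.5P and P' = 214/11; Q' = 344 − 8(214/11) = 2072/11.
Change in price: 214/11 − 524/33 = 118/33.

ΔP = 118/33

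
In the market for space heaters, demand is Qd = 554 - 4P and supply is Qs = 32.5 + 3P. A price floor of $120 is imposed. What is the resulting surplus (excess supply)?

Equilibrium price would be P* = 74.5, so the floor at 120 binds.
At P = 120: Qd = 74, Qs = 392.5.
Surplus = 392.5 − 74 = 318.5.

Surplus = 318.5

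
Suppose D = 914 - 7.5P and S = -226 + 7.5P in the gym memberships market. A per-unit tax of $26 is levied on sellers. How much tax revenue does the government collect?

Pre-tax equilibrium: P* = 76, Q* = 344.
Tax on sellers shifts supply to S = -226 + 7.5(P − 26) = -421 + 7.5P.
914 - 7.5P = -421 + 7.5P gives buyer price Pb = 89; sellers receive Ps = 89 − 26 = 63.
New quantity: Q = 914 − 7.5(89) = 246.5.
Revenue = 26 × 246.5 = 6409.

Tax revenue = 6409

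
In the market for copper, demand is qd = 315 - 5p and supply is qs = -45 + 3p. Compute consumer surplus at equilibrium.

Consumer surplus = 810

Equilibrium: 315 - 5p = -45 + 3p gives p* = 45, q* = 90.
Demand choke price (qd = 0): p = 63.
CS = ½(63 − 45)(90) = 810.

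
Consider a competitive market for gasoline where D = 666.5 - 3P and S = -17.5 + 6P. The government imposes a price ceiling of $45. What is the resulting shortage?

Shortage = 279

Equilibrium price would be P* = 76, so the ceiling at 45 binds.
At P = 45: D = 666.5 − 3(45) = 531.5, S = -17.5 + 6(45) = 252.5.
Shortage = 531.5 − 252.5 = 279.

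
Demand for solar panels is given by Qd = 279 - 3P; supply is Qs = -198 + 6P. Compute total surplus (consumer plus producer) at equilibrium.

Total surplus = 3600

Equilibrium: 279 - 3P = -198 + 6P gives P* = 53, Q* = 120.
Demand choke price: P = 93; supply starts at P = 33.
CS = ½(93 − 53)(120) = 2400; PS = ½(53 − 33)(120) = 1200.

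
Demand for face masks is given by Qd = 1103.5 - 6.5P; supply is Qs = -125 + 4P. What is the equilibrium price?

P* = 117

Set Qd = Qs: 1103.5 - 6.5P = -125 + 4P.
1228.5 = 10.5P, so P* = 117.
Q* = 1103.5 − 6.5(117) = 343.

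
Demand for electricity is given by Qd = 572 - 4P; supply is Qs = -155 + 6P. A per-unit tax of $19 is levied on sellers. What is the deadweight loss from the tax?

Pre-tax equilibrium: P* = 72.7, Q* = 281.2.
Tax on sellers shifts supply to Qs = -155 + 6(P − 19) = -269 + 6P.
572 - 4P = -269 + 6P gives buyer price Pb = 84.1; sellers receive Ps = 84.1 − 19 = 65.1.
New quantity: Q = 572 − 4(84.1) = 235.6.
DWL = ½ × 19 × (281.2 − 235.6) = 433.2.

Deadweight loss = 433.2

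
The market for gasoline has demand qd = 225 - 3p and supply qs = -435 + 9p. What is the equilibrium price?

p* = 55

Set qd = qs: 225 - 3p = -435 + 9p.
660 = 12p, so p* = 55.
q* = 225 − 3(55) = 60.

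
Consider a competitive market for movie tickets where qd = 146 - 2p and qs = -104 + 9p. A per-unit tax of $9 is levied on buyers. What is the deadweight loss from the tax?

Deadweight loss = 729/11

Pre-tax equilibrium: p* = 250/11, q* = 1106/11.
Tax on buyers shifts demand to qd = 146 − 2(p + 9) = 128 - 2p.
128 - 2p = -104 + 9p gives seller price ps = 232/11; buyers pay pb = 232/11 + 9 = 331/11.
New quantity: q = 146 − 2(331/11) = 944/11.
DWL = ½ × 9 × (1106/11 − 944/11) = 729/11.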